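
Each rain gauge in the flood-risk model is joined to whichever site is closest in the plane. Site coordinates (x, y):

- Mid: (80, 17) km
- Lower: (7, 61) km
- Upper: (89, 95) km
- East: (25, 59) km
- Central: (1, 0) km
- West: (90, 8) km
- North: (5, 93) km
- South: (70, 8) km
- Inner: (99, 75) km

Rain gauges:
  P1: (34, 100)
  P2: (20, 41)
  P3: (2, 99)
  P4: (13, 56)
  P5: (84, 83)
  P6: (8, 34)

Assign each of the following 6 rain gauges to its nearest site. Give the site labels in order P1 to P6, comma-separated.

P1 → North (d²=890.00)
P2 → East (d²=349.00)
P3 → North (d²=45.00)
P4 → Lower (d²=61.00)
P5 → Upper (d²=169.00)
P6 → Lower (d²=730.00)

North, East, North, Lower, Upper, Lower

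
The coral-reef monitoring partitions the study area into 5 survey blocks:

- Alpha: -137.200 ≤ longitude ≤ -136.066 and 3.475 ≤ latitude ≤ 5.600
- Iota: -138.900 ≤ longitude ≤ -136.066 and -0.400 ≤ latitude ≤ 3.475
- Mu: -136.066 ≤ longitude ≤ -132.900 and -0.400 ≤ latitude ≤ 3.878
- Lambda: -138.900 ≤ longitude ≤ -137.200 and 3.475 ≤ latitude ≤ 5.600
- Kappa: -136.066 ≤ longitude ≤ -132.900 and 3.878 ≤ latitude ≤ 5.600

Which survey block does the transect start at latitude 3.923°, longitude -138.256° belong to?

Lambda

The point has longitude = -138.256 and latitude = 3.923.
Only Lambda satisfies -138.900 ≤ longitude ≤ -137.200 and 3.475 ≤ latitude ≤ 5.600.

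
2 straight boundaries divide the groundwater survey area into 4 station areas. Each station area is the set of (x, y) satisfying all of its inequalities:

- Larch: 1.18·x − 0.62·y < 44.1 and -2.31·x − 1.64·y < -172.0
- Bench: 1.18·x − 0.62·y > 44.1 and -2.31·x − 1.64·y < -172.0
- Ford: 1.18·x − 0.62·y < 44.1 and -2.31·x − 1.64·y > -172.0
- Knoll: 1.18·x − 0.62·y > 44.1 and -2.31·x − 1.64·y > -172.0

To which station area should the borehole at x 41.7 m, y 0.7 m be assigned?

1.18·41.7 − 0.62·0.7 = 48.772, which is > 44.1
-2.31·41.7 − 1.64·0.7 = -97.475, which is > -172.0
This sign pattern matches Knoll.

Knoll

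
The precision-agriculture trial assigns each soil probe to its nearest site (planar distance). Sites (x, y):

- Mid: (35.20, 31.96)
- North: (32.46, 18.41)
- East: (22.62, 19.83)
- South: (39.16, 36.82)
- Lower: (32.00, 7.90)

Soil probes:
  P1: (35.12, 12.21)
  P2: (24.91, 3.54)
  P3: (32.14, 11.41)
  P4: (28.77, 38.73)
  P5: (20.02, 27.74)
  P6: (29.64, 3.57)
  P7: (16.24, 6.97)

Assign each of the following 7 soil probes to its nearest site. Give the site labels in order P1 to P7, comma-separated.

Lower, Lower, Lower, Mid, East, Lower, East

P1 → Lower (d²=28.31)
P2 → Lower (d²=69.28)
P3 → Lower (d²=12.34)
P4 → Mid (d²=87.18)
P5 → East (d²=69.33)
P6 → Lower (d²=24.32)
P7 → East (d²=206.08)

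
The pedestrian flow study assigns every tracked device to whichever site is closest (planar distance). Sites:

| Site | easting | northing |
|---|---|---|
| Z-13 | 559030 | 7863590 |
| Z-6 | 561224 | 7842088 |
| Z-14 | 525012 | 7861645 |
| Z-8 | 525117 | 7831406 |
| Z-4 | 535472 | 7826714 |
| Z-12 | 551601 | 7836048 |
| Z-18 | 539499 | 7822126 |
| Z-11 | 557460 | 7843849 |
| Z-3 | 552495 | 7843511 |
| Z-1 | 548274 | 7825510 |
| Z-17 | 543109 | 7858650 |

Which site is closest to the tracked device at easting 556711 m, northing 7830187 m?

Squared distances to each site:
Z-13: 1121138170.000; Z-6: 162000970.000; Z-14: 1994432365.000; Z-8: 999666797.000; Z-4: 463156850.000; Z-12: 60463421.000; Z-18: 361232665.000; Z-11: 187211245.000; Z-3: 195303632.000; Z-1: 93057298.000; Z-17: 995156773.000.
Minimum at Z-12.

Z-12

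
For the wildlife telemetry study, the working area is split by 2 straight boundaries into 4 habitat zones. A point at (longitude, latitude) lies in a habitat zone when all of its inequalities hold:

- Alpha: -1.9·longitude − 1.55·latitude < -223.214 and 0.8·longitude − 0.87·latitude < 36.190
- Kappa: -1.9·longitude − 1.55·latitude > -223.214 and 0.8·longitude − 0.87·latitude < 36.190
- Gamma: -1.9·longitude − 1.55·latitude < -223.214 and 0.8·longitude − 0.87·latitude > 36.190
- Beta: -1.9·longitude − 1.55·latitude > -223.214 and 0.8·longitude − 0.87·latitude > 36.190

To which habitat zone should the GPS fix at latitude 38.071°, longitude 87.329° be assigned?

Gamma

-1.9·87.329 − 1.55·38.071 = -224.935, which is < -223.214
0.8·87.329 − 0.87·38.071 = 36.741, which is > 36.190
This sign pattern matches Gamma.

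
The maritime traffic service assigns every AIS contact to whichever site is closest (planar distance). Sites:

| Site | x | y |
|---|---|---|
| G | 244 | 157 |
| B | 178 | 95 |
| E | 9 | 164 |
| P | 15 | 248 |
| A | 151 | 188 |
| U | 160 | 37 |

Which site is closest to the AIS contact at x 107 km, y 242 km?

Squared distances to each site:
G: 25994.000; B: 26650.000; E: 15688.000; P: 8500.000; A: 4852.000; U: 44834.000.
Minimum at A.

A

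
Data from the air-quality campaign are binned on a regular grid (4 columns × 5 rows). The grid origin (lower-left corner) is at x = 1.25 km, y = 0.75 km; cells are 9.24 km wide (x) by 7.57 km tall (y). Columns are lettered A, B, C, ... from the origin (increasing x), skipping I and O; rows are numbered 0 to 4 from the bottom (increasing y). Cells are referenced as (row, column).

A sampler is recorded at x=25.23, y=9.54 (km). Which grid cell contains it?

(1, C)

Column index: ⌊(25.23 − 1.25) / 9.24⌋ = ⌊2.595⌋ = 2 → column C
Row offset from origin: ⌊(9.54 − 0.75) / 7.57⌋ = ⌊1.161⌋ = 1 → row 1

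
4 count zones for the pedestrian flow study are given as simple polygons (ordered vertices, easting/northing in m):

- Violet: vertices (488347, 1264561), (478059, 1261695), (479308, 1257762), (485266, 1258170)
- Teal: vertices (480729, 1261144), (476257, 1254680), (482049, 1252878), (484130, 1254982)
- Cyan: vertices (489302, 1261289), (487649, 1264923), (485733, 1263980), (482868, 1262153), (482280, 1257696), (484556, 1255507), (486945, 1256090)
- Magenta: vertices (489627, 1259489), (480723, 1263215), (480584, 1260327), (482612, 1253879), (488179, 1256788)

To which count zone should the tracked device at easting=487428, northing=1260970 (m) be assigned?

Cast a ray rightward from (487428, 1260970). For each polygon, the edges (by vertex number in listed order) whose endpoints lie on opposite sides of northing = 1260970, where each meets that height, and whether that is right or left of the point:
Violet: 2–3 at easting≈478289.2 (left), 4–1 at easting≈486615.8 (left) → 0 crossings.
Teal: 1–2 at easting≈480608.6 (left), 4–1 at easting≈480825.0 (left) → 0 crossings.
Cyan: 4–5 at easting≈482711.9 (left), 7–1 at easting≈489157.4 (right) → 1 crossing.
Magenta: 1–2 at easting≈486087.9 (left), 2–3 at easting≈480614.9 (left) → 0 crossings.
Only Cyan has an odd count, so the point is inside Cyan.

Cyan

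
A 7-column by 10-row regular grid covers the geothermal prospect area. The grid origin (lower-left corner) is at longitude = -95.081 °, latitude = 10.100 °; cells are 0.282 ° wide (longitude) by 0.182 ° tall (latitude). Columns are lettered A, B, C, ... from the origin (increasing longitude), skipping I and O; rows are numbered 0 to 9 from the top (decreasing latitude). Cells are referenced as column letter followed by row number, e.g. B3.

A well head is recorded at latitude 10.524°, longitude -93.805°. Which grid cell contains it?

E7

Column index: ⌊(-93.805 − -95.081) / 0.282⌋ = ⌊4.525⌋ = 4 → column E
Row offset from origin: ⌊(10.524 − 10.100) / 0.182⌋ = ⌊2.330⌋ = 2 → row 7 (counted from top)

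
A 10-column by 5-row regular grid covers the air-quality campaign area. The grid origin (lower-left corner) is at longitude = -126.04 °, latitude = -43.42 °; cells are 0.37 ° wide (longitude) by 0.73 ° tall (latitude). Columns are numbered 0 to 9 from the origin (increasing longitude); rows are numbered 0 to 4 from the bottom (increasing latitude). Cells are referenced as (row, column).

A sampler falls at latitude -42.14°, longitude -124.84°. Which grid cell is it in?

Column index: ⌊(-124.84 − -126.04) / 0.37⌋ = ⌊3.243⌋ = 3
Row offset from origin: ⌊(-42.14 − -43.42) / 0.73⌋ = ⌊1.753⌋ = 1 → row 1

(1, 3)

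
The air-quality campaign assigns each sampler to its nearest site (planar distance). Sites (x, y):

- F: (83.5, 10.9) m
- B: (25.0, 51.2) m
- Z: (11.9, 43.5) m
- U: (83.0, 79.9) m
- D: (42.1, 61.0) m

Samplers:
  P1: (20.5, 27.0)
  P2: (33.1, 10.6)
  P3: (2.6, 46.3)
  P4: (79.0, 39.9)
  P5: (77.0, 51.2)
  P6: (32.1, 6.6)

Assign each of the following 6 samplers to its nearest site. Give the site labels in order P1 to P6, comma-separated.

P1 → Z (d²=346.21)
P2 → Z (d²=1531.85)
P3 → Z (d²=94.33)
P4 → F (d²=861.25)
P5 → U (d²=859.69)
P6 → Z (d²=1769.65)

Z, Z, Z, F, U, Z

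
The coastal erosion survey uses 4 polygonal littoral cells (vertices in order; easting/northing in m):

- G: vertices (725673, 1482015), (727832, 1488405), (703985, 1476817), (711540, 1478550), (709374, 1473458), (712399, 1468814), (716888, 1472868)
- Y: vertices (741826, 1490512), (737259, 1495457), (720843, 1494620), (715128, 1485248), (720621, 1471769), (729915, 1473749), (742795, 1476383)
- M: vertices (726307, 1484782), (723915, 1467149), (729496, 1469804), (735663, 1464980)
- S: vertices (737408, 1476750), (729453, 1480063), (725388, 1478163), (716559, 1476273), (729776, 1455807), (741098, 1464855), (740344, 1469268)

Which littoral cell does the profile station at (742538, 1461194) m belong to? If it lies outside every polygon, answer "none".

none

Cast a ray rightward from (742538, 1461194). For each polygon, the edges (by vertex number in listed order) whose endpoints lie on opposite sides of northing = 1461194, where each meets that height, and whether that is right or left of the point:
G: no edge straddles that height → 0 crossings.
Y: no edge straddles that height → 0 crossings.
M: no edge straddles that height → 0 crossings.
S: 4–5 at easting≈726297.1 (left), 5–6 at easting≈736516.9 (left) → 0 crossings.
All counts are even, so the point lies outside every listed polygon.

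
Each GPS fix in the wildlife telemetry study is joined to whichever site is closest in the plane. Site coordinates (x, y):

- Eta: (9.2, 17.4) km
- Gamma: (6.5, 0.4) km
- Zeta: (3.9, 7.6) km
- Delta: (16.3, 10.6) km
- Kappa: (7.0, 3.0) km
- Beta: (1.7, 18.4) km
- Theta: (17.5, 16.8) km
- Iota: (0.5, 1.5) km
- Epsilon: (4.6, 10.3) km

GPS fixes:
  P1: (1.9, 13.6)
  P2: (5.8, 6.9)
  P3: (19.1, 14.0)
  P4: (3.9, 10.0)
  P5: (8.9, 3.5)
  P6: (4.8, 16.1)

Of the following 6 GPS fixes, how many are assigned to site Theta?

P1 → Epsilon
P2 → Zeta
P3 → Theta
P4 → Epsilon
P5 → Kappa
P6 → Beta
1 of the 6 goes to Theta.

1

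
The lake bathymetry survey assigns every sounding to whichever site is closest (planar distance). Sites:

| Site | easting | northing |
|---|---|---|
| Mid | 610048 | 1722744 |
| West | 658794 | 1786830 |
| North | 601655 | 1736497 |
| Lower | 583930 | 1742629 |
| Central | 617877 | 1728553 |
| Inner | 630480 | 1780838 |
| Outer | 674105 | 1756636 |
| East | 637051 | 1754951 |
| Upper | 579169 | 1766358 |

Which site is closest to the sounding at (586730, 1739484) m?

Lower

Squared distances to each site:
Mid: 823956724.000; West: 7434863812.000; North: 231677794.000; Lower: 17731025.000; Central: 1089622370.000; Inner: 3624215816.000; Outer: 7928581729.000; East: 2771431130.000; Upper: 779380597.000.
Minimum at Lower.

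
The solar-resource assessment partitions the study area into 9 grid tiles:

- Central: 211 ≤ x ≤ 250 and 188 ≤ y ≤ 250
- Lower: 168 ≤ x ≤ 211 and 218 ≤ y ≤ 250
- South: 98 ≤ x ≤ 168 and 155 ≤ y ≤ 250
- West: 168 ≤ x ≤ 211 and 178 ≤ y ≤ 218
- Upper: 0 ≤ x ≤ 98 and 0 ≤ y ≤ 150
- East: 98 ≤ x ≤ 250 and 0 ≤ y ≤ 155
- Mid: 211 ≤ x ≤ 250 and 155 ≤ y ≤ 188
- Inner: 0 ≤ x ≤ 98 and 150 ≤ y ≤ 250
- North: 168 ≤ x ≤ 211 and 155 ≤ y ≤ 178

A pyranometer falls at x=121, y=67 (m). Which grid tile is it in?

East

The point has x = 121 and y = 67.
Only East satisfies 98 ≤ x ≤ 250 and 0 ≤ y ≤ 155.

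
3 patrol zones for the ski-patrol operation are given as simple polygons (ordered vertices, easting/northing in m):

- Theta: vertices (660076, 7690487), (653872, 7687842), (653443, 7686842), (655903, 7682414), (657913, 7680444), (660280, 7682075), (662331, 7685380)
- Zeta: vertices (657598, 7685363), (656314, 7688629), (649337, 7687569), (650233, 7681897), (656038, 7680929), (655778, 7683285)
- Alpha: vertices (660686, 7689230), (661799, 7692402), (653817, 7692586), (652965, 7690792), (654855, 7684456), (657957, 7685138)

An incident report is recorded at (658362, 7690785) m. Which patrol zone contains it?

Alpha

Cast a ray rightward from (658362, 7690785). For each polygon, the edges (by vertex number in listed order) whose endpoints lie on opposite sides of northing = 7690785, where each meets that height, and whether that is right or left of the point:
Theta: no edge straddles that height → 0 crossings.
Zeta: no edge straddles that height → 0 crossings.
Alpha: 1–2 at easting≈661231.6 (right), 4–5 at easting≈652967.1 (left) → 1 crossing.
Only Alpha has an odd count, so the point is inside Alpha.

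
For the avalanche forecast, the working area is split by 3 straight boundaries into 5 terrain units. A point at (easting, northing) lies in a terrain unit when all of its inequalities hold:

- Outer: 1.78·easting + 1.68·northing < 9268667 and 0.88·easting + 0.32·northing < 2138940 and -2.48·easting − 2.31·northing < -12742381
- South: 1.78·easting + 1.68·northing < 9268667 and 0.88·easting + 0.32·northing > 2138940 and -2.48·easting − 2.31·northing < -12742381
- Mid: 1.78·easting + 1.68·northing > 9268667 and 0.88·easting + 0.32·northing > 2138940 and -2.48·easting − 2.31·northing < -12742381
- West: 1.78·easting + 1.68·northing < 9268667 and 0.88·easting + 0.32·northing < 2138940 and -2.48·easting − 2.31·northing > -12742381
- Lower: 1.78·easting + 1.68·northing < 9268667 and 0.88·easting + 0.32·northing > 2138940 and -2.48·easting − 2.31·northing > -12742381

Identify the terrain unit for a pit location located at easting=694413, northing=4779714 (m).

1.78·694413 + 1.68·4779714 = 9265974.660, which is < 9268667
0.88·694413 + 0.32·4779714 = 2140591.920, which is > 2138940
-2.48·694413 − 2.31·4779714 = -12763283.580, which is < -12742381
This sign pattern matches South.

South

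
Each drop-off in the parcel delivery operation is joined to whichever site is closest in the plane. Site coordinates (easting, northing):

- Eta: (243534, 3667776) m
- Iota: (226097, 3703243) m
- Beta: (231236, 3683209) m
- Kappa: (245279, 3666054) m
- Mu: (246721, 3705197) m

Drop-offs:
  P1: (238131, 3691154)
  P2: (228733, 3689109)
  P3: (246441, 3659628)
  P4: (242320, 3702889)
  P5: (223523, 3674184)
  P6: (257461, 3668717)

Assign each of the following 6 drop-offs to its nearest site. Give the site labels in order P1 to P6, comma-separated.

P1 → Beta (d²=110664050.00)
P2 → Beta (d²=41075009.00)
P3 → Kappa (d²=42643720.00)
P4 → Mu (d²=24695665.00)
P5 → Beta (d²=140940994.00)
P6 → Kappa (d²=155492693.00)

Beta, Beta, Kappa, Mu, Beta, Kappa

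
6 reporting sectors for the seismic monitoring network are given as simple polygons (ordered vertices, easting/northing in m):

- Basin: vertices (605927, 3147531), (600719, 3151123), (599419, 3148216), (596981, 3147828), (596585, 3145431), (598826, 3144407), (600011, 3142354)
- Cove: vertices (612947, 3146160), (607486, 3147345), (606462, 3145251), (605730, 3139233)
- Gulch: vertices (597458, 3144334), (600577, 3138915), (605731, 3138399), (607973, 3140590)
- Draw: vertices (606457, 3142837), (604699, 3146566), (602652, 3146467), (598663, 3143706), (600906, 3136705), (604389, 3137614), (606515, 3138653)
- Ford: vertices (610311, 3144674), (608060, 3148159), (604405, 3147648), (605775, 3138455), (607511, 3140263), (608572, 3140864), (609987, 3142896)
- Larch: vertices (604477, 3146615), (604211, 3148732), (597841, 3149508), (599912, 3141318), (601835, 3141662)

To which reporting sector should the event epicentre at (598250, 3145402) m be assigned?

Cast a ray rightward from (598250, 3145402). For each polygon, the edges (by vertex number in listed order) whose endpoints lie on opposite sides of northing = 3145402, where each meets that height, and whether that is right or left of the point:
Basin: 5–6 at easting≈596648.5 (left), 7–1 at easting≈603494.1 (right) → 1 crossing.
Cove: 2–3 at easting≈606535.8 (right), 4–1 at easting≈612157.3 (right) → 2 crossings.
Gulch: no edge straddles that height → 0 crossings.
Draw: 1–2 at easting≈605247.8 (right), 3–4 at easting≈601113.3 (right) → 2 crossings.
Ford: 1–2 at easting≈609840.8 (right), 3–4 at easting≈604739.7 (right) → 2 crossings.
Larch: 3–4 at easting≈598879.3 (right), 5–1 at easting≈603830.0 (right) → 2 crossings.
Only Basin has an odd count, so the point is inside Basin.

Basin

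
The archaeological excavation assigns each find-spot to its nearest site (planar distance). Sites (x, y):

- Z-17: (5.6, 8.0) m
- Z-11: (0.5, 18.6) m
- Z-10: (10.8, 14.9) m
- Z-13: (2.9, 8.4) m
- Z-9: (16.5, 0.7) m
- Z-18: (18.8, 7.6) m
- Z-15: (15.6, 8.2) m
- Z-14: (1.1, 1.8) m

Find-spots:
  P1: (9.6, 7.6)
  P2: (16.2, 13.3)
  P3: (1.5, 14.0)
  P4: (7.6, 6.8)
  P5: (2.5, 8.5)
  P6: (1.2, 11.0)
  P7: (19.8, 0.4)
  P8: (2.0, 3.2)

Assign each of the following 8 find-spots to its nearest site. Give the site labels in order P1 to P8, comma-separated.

P1 → Z-17 (d²=16.16)
P2 → Z-15 (d²=26.37)
P3 → Z-11 (d²=22.16)
P4 → Z-17 (d²=5.44)
P5 → Z-13 (d²=0.17)
P6 → Z-13 (d²=9.65)
P7 → Z-9 (d²=10.98)
P8 → Z-14 (d²=2.77)

Z-17, Z-15, Z-11, Z-17, Z-13, Z-13, Z-9, Z-14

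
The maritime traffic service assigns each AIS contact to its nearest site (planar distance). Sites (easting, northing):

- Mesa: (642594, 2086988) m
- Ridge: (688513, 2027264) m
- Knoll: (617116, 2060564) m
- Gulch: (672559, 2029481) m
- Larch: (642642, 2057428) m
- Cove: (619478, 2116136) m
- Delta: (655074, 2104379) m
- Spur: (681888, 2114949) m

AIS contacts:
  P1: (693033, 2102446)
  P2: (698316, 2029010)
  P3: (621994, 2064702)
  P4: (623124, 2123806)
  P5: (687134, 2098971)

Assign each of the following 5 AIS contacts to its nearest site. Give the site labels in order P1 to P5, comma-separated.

P1 → Spur (d²=280536034.00)
P2 → Ridge (d²=99147325.00)
P3 → Knoll (d²=40917928.00)
P4 → Cove (d²=72122216.00)
P5 → Spur (d²=282817000.00)

Spur, Ridge, Knoll, Cove, Spur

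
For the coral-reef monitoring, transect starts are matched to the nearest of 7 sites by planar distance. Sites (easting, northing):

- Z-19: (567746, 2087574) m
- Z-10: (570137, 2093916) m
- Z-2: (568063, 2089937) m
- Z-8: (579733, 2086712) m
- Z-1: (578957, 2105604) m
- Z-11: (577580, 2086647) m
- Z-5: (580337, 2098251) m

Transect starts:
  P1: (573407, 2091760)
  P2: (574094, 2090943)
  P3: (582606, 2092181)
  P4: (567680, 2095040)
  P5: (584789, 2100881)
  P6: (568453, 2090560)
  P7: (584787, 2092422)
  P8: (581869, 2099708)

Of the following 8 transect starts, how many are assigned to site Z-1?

P1 → Z-10
P2 → Z-10
P3 → Z-8
P4 → Z-10
P5 → Z-5
P6 → Z-2
P7 → Z-5
P8 → Z-5
0 of the 8 go to Z-1.

0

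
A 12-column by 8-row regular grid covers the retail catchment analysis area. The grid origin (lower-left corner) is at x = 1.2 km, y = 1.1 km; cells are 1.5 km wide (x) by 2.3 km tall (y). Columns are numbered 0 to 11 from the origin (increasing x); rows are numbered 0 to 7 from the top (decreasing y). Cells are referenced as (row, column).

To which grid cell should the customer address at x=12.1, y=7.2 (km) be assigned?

(5, 7)

Column index: ⌊(12.1 − 1.2) / 1.5⌋ = ⌊7.267⌋ = 7
Row offset from origin: ⌊(7.2 − 1.1) / 2.3⌋ = ⌊2.652⌋ = 2 → row 5 (counted from top)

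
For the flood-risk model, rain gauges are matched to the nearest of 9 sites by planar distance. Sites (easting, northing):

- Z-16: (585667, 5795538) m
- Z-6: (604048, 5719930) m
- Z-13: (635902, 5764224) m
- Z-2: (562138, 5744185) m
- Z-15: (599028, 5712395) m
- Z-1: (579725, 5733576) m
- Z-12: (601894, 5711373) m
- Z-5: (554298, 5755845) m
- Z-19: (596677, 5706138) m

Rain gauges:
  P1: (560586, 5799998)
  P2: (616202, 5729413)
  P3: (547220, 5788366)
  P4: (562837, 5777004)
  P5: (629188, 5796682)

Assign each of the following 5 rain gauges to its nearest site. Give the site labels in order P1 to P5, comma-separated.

Z-16, Z-6, Z-5, Z-5, Z-13

P1 → Z-16 (d²=648948161.00)
P2 → Z-6 (d²=237647005.00)
P3 → Z-5 (d²=1107713525.00)
P4 → Z-5 (d²=520617802.00)
P5 → Z-13 (d²=1098599560.00)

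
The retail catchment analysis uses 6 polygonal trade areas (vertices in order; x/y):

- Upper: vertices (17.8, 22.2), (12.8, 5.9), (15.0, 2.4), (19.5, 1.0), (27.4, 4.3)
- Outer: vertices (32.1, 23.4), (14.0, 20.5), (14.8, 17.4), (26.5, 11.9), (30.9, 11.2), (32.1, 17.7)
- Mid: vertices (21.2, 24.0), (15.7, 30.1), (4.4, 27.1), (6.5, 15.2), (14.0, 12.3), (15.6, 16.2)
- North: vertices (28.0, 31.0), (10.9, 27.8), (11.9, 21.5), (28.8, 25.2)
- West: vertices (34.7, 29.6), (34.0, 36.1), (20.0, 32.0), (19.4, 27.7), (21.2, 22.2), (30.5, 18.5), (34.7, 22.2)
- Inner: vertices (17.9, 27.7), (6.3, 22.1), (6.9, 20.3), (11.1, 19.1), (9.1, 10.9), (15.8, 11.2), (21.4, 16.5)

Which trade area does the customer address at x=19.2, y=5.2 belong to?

Cast a ray rightward from (19.2, 5.2). For each polygon, the edges (by vertex number in listed order) whose endpoints lie on opposite sides of y = 5.2, where each meets that height, and whether that is right or left of the point:
Upper: 2–3 at x≈13.24 (left), 5–1 at x≈26.92 (right) → 1 crossing.
Outer: no edge straddles that height → 0 crossings.
Mid: no edge straddles that height → 0 crossings.
North: no edge straddles that height → 0 crossings.
West: no edge straddles that height → 0 crossings.
Inner: no edge straddles that height → 0 crossings.
Only Upper has an odd count, so the point is inside Upper.

Upper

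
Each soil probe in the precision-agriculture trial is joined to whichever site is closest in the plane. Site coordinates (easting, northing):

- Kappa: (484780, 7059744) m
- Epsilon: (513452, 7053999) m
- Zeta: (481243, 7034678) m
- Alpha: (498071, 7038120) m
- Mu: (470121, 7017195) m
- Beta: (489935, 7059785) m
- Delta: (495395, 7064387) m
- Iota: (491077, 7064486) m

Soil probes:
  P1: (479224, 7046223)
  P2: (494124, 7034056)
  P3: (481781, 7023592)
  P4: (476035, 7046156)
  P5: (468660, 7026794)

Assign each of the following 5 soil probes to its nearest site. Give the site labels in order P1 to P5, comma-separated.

P1 → Zeta (d²=137363386.00)
P2 → Alpha (d²=32094905.00)
P3 → Zeta (d²=123188840.00)
P4 → Zeta (d²=158867748.00)
P5 → Mu (d²=94275322.00)

Zeta, Alpha, Zeta, Zeta, Mu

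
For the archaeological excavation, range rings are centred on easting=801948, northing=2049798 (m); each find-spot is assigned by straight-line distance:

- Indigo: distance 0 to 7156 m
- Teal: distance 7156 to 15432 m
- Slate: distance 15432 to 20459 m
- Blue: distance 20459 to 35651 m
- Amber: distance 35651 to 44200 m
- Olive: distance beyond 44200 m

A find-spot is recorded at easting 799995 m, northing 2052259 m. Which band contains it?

Indigo

Distance = √((799995−801948)² + (2052259−2049798)²) = √(3814209.000 + 6056521.000) = 3141.772 m.
0 ≤ 3141.772 < 7156 → Indigo.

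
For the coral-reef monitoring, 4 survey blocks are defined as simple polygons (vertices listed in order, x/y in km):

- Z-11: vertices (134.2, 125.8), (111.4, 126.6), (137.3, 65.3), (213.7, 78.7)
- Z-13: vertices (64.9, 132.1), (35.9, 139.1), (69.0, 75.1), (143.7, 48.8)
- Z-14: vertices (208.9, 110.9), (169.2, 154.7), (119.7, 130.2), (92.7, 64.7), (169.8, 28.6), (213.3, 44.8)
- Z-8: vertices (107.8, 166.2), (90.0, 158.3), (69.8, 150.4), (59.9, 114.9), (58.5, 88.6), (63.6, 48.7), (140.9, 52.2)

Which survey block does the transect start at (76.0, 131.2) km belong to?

Z-8

Cast a ray rightward from (76.0, 131.2). For each polygon, the edges (by vertex number in listed order) whose endpoints lie on opposite sides of y = 131.2, where each meets that height, and whether that is right or left of the point:
Z-11: no edge straddles that height → 0 crossings.
Z-13: 2–3 at x≈39.99 (left), 4–1 at x≈65.75 (left) → 0 crossings.
Z-14: 1–2 at x≈190.50 (right), 2–3 at x≈121.72 (right) → 2 crossings.
Z-8: 3–4 at x≈64.45 (left), 7–1 at x≈117.96 (right) → 1 crossing.
Only Z-8 has an odd count, so the point is inside Z-8.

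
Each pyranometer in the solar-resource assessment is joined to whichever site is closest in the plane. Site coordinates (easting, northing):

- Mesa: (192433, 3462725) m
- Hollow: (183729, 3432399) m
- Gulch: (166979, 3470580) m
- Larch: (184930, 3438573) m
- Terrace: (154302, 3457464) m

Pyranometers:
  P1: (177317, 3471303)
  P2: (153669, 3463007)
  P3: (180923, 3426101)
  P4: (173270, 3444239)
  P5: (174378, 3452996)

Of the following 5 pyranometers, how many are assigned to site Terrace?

P1 → Gulch
P2 → Terrace
P3 → Hollow
P4 → Larch
P5 → Larch
1 of the 5 goes to Terrace.

1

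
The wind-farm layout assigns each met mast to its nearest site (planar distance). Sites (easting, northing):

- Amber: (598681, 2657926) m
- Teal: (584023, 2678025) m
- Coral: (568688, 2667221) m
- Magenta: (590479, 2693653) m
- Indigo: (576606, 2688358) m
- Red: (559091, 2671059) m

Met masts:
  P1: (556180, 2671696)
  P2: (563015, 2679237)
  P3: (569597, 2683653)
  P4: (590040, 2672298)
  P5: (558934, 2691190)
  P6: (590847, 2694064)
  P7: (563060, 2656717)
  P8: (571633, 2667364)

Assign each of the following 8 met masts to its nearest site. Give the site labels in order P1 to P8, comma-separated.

P1 → Red (d²=8879690.00)
P2 → Red (d²=82277460.00)
P3 → Indigo (d²=71263106.00)
P4 → Teal (d²=69002818.00)
P5 → Indigo (d²=320319808.00)
P6 → Magenta (d²=304345.00)
P7 → Coral (d²=142008400.00)
P8 → Coral (d²=8693474.00)

Red, Red, Indigo, Teal, Indigo, Magenta, Coral, Coral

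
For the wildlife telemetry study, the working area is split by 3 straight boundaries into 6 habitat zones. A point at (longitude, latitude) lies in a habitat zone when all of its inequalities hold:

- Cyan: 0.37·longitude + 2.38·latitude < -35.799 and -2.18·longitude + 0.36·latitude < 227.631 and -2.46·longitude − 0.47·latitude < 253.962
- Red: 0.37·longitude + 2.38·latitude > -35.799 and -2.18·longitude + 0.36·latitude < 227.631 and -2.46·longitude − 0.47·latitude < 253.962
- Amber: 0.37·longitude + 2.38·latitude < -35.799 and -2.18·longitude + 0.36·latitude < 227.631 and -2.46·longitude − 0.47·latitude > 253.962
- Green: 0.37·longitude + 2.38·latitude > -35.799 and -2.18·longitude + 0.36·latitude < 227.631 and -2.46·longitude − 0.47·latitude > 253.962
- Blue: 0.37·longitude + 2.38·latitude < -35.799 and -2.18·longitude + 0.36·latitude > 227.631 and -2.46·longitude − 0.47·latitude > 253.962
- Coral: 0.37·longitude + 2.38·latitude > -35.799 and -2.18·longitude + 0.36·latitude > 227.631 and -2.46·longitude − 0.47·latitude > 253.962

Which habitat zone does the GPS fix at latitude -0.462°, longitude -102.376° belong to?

0.37·-102.376 + 2.38·-0.462 = -38.979, which is < -35.799
-2.18·-102.376 + 0.36·-0.462 = 223.013, which is < 227.631
-2.46·-102.376 − 0.47·-0.462 = 252.062, which is < 253.962
This sign pattern matches Cyan.

Cyan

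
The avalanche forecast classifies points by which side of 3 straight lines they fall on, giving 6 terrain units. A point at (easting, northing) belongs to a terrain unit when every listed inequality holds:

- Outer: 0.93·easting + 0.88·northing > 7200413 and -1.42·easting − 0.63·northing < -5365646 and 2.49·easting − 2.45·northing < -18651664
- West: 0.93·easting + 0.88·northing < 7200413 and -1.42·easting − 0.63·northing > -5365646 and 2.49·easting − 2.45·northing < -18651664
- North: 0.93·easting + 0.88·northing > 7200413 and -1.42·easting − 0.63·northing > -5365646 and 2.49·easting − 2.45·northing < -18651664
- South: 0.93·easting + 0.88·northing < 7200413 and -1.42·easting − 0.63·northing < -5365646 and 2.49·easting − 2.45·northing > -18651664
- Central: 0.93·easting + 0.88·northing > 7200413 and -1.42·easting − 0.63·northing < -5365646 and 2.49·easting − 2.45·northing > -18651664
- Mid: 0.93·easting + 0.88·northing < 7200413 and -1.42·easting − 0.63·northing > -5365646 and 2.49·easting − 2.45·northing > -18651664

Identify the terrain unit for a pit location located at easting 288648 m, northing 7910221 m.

0.93·288648 + 0.88·7910221 = 7229437.120, which is > 7200413
-1.42·288648 − 0.63·7910221 = -5393319.390, which is < -5365646
2.49·288648 − 2.45·7910221 = -18661307.930, which is < -18651664
This sign pattern matches Outer.

Outer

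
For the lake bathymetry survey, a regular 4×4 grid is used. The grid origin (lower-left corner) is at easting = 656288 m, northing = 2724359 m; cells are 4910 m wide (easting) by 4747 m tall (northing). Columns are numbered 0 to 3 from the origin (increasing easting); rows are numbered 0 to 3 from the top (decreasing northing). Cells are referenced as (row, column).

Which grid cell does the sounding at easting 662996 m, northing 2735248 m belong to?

Column index: ⌊(662996 − 656288) / 4910⌋ = ⌊1.366⌋ = 1
Row offset from origin: ⌊(2735248 − 2724359) / 4747⌋ = ⌊2.294⌋ = 2 → row 1 (counted from top)

(1, 1)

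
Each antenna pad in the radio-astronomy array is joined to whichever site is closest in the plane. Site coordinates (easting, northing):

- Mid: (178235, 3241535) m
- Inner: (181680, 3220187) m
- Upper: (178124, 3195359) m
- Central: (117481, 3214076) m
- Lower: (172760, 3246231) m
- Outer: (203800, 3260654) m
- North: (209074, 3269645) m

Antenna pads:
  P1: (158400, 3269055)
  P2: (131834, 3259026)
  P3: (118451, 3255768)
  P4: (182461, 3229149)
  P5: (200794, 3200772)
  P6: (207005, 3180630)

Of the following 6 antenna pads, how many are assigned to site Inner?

P1 → Lower
P2 → Lower
P3 → Central
P4 → Inner
P5 → Upper
P6 → Upper
1 of the 6 goes to Inner.

1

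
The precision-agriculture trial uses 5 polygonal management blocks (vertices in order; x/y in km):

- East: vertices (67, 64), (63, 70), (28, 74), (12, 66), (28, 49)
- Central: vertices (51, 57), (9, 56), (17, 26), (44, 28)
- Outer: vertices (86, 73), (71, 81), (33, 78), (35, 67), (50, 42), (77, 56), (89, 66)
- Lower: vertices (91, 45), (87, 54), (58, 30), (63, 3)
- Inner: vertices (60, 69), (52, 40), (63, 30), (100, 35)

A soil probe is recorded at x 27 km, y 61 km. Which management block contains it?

East

Cast a ray rightward from (27, 61). For each polygon, the edges (by vertex number in listed order) whose endpoints lie on opposite sides of y = 61, where each meets that height, and whether that is right or left of the point:
East: 4–5 at x≈16.7 (left), 5–1 at x≈59.2 (right) → 1 crossing.
Central: no edge straddles that height → 0 crossings.
Outer: 4–5 at x≈38.6 (right), 6–7 at x≈83.0 (right) → 2 crossings.
Lower: no edge straddles that height → 0 crossings.
Inner: 1–2 at x≈57.8 (right), 4–1 at x≈69.4 (right) → 2 crossings.
Only East has an odd count, so the point is inside East.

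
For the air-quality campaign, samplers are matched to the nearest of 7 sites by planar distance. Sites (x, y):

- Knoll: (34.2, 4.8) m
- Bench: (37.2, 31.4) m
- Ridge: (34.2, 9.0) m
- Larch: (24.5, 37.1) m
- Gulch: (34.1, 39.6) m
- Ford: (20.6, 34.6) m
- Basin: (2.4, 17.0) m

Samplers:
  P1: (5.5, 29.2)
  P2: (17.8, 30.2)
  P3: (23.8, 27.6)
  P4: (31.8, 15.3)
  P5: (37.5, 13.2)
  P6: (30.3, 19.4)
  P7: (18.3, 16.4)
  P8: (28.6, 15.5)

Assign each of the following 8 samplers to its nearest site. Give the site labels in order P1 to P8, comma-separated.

P1 → Basin (d²=158.45)
P2 → Ford (d²=27.20)
P3 → Ford (d²=59.24)
P4 → Ridge (d²=45.45)
P5 → Ridge (d²=28.53)
P6 → Ridge (d²=123.37)
P7 → Basin (d²=253.17)
P8 → Ridge (d²=73.61)

Basin, Ford, Ford, Ridge, Ridge, Ridge, Basin, Ridge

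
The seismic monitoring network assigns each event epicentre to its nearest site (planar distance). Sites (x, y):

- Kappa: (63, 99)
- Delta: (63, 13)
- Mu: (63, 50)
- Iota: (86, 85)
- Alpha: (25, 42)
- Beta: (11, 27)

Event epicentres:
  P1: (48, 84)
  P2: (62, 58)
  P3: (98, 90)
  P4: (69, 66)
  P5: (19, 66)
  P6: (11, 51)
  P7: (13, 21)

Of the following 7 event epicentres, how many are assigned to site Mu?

P1 → Kappa
P2 → Mu
P3 → Iota
P4 → Mu
P5 → Alpha
P6 → Alpha
P7 → Beta
2 of the 7 go to Mu.

2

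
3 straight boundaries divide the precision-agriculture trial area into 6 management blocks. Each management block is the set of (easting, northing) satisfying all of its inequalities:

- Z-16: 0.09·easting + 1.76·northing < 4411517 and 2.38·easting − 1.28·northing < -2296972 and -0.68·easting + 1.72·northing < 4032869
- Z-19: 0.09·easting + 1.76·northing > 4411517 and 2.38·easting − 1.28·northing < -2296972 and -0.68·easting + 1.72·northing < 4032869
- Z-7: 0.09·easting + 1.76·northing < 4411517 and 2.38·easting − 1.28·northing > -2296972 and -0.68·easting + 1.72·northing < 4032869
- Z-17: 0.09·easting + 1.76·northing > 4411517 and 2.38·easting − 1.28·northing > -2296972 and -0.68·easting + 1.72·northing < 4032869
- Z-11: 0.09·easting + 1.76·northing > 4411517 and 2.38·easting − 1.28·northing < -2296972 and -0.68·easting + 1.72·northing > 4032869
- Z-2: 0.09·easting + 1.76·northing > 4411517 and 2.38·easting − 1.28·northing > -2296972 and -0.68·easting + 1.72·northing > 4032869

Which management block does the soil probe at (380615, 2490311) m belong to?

0.09·380615 + 1.76·2490311 = 4417202.710, which is > 4411517
2.38·380615 − 1.28·2490311 = -2281734.380, which is > -2296972
-0.68·380615 + 1.72·2490311 = 4024516.720, which is < 4032869
This sign pattern matches Z-17.

Z-17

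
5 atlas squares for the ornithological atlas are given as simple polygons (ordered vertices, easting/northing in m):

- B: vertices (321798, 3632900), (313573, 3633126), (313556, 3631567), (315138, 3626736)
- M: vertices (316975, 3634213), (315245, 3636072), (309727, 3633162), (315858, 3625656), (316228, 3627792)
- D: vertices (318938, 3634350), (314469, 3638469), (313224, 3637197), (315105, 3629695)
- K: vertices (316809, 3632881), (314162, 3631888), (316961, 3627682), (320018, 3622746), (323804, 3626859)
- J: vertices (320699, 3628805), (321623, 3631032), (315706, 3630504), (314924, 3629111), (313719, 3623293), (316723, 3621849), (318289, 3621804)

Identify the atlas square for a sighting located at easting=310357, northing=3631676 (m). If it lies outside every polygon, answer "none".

none

Cast a ray rightward from (310357, 3631676). For each polygon, the edges (by vertex number in listed order) whose endpoints lie on opposite sides of northing = 3631676, where each meets that height, and whether that is right or left of the point:
B: 2–3 at easting≈313557.2 (right), 4–1 at easting≈320475.5 (right) → 2 crossings.
M: 3–4 at easting≈310940.8 (right), 5–1 at easting≈316679.9 (right) → 2 crossings.
D: 3–4 at easting≈314608.3 (right), 4–1 at easting≈316736.2 (right) → 2 crossings.
K: 2–3 at easting≈314303.1 (right), 5–1 at easting≈318208.7 (right) → 2 crossings.
J: no edge straddles that height → 0 crossings.
All counts are even, so the point lies outside every listed polygon.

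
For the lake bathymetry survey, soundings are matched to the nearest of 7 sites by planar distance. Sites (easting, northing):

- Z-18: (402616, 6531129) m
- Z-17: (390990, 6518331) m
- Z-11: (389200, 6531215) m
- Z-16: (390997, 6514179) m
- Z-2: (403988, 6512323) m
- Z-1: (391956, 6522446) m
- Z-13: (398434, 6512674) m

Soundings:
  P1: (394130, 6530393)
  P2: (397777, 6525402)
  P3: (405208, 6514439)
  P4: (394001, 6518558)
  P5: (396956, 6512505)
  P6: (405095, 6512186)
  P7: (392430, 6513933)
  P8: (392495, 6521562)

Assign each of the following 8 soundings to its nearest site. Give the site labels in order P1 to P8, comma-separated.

Z-11, Z-1, Z-2, Z-17, Z-13, Z-2, Z-16, Z-1

P1 → Z-11 (d²=24980584.00)
P2 → Z-1 (d²=42621977.00)
P3 → Z-2 (d²=5965856.00)
P4 → Z-17 (d²=9117650.00)
P5 → Z-13 (d²=2213045.00)
P6 → Z-2 (d²=1244218.00)
P7 → Z-16 (d²=2114005.00)
P8 → Z-1 (d²=1071977.00)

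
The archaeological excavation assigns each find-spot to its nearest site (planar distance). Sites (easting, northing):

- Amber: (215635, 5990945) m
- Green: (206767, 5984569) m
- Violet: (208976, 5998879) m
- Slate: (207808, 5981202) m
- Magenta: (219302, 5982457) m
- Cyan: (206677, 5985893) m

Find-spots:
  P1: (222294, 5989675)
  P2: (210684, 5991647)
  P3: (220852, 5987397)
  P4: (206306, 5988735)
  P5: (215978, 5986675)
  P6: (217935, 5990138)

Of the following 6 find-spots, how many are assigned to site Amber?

P1 → Amber
P2 → Amber
P3 → Magenta
P4 → Cyan
P5 → Amber
P6 → Amber
4 of the 6 go to Amber.

4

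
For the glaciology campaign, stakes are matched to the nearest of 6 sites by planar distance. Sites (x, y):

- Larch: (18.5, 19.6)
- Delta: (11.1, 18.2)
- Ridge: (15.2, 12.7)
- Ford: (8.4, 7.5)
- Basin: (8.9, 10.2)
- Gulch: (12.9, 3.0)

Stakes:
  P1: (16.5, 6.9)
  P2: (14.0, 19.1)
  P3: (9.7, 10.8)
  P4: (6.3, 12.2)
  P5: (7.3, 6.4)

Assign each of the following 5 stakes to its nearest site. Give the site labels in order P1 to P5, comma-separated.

P1 → Gulch (d²=28.17)
P2 → Delta (d²=9.22)
P3 → Basin (d²=1.00)
P4 → Basin (d²=10.76)
P5 → Ford (d²=2.42)

Gulch, Delta, Basin, Basin, Ford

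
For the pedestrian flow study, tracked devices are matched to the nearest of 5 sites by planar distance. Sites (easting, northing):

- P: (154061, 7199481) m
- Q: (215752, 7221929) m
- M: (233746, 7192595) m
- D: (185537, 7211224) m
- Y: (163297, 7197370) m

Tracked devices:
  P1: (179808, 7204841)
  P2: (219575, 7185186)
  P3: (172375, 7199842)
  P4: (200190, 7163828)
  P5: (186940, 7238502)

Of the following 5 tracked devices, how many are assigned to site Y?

1

P1 → D
P2 → M
P3 → Y
P4 → M
P5 → D
1 of the 5 goes to Y.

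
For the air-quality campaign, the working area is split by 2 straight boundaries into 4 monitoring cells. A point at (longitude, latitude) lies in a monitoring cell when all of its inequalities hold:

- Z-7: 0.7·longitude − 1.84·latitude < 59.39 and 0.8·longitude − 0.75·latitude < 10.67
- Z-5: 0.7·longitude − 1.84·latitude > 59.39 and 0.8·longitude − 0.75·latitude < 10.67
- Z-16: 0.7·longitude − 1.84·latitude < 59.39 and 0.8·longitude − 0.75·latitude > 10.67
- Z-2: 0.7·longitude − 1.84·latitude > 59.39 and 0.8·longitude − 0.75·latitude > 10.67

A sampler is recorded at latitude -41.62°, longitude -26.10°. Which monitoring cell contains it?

0.7·-26.10 − 1.84·-41.62 = 58.311, which is < 59.39
0.8·-26.10 − 0.75·-41.62 = 10.335, which is < 10.67
This sign pattern matches Z-7.

Z-7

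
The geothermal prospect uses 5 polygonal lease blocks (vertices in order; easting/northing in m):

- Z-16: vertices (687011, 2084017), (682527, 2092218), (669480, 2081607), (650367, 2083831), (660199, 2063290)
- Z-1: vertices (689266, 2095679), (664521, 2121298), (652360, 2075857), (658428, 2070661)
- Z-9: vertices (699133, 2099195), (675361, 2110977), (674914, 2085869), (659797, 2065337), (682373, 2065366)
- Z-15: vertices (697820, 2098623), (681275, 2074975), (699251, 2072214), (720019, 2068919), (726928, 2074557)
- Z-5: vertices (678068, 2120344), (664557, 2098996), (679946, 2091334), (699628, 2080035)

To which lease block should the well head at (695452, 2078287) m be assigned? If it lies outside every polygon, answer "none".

Cast a ray rightward from (695452, 2078287). For each polygon, the edges (by vertex number in listed order) whose endpoints lie on opposite sides of northing = 2078287, where each meets that height, and whether that is right or left of the point:
Z-16: 4–5 at easting≈653020.6 (left), 5–1 at easting≈679598.8 (left) → 0 crossings.
Z-1: 2–3 at easting≈653010.3 (left), 4–1 at easting≈667828.1 (left) → 0 crossings.
Z-9: 3–4 at easting≈669331.6 (left), 5–1 at easting≈688774.5 (left) → 0 crossings.
Z-15: 1–2 at easting≈683592.2 (left), 5–1 at easting≈722416.5 (right) → 1 crossing.
Z-5: no edge straddles that height → 0 crossings.
Only Z-15 has an odd count, so the point is inside Z-15.

Z-15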